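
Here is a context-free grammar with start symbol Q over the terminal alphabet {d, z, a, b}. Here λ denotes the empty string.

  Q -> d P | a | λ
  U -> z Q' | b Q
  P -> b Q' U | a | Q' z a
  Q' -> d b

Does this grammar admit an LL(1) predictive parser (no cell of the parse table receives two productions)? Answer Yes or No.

Yes

FIRST(Q) = {λ, a, d}
FIRST(U) = {b, z}
FIRST(P) = {a, b, d}
FIRST(Q') = {d}
FOLLOW(Q) = {$}
FOLLOW(U) = {$}
FOLLOW(P) = {$}
FOLLOW(Q') = {$, b, z}
Each cell of M receives at most one production.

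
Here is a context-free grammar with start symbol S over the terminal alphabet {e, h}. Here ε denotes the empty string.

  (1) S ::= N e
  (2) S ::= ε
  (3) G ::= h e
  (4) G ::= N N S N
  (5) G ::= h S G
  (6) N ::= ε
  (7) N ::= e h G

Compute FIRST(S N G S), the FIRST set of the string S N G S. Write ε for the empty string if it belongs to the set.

FIRST(N) = {ε, e}
FIRST(S) = {ε, e}  (via N e)
FIRST(G) = {ε, e, h}  (via N N S N)
FIRST(S N G S): take FIRST of each symbol in turn, carrying on past any symbol whose FIRST contains ε; result {ε, e, h}.

{ε, e, h}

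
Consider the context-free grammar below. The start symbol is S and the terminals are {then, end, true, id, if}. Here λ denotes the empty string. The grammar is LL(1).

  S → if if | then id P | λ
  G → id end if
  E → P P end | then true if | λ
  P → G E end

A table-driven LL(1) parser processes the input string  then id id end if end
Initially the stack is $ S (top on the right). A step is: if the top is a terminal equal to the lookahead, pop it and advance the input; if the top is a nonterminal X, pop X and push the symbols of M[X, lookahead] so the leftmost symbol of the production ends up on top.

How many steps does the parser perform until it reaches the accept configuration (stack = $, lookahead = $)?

10

step 1: stack=$ S  input=then id id end if end $  — expand S → then id P
step 2: stack=$ P id then  input=then id id end if end $  — match then
step 3: stack=$ P id  input=id id end if end $  — match id
step 4: stack=$ P  input=id end if end $  — expand P → G E end
step 5: stack=$ end E G  input=id end if end $  — expand G → id end if
step 6: stack=$ end E if end id  input=id end if end $  — match id
step 7: stack=$ end E if end  input=end if end $  — match end
step 8: stack=$ end E if  input=if end $  — match if
step 9: stack=$ end E  input=end $  — expand E → λ
step 10: stack=$ end  input=end $  — match end
Accept reached after 10 steps.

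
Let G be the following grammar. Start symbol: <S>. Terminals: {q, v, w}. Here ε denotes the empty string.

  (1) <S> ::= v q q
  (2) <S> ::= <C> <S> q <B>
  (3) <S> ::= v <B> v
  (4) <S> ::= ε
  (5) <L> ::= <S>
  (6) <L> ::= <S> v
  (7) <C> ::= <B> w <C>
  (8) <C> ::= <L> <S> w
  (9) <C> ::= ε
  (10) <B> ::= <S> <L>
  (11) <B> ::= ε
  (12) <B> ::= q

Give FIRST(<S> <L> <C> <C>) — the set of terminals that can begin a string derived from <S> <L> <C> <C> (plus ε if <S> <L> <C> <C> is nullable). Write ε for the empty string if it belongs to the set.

FIRST(<S>) = {ε, q, v, w}  (via <C> <S> q <B>)
FIRST(<L>) = {ε, q, v, w}  (via <S>, <S> v)
FIRST(<B>) = {ε, q, v, w}  (via <S> <L>)
FIRST(<C>) = {ε, q, v, w}  (via <B> w <C>, <L> <S> w)
FIRST(<S> <L> <C> <C>): take FIRST of each symbol in turn, carrying on past any symbol whose FIRST contains ε; result {ε, q, v, w}.

{ε, q, v, w}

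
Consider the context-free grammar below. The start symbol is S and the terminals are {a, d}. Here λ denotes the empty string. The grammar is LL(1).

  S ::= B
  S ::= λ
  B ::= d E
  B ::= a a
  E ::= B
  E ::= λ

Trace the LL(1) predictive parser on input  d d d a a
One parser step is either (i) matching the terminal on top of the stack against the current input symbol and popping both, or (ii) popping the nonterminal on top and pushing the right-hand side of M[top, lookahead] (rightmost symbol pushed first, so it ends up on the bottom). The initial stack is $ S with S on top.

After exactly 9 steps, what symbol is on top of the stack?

     Stack  Input        Action
  1  $ S    d d d a a $  expand S ::= B
  2  $ B    d d d a a $  expand B ::= d E
  3  $ E d  d d d a a $  match d
  4  $ E    d d a a $    expand E ::= B
  5  $ B    d d a a $    expand B ::= d E
  6  $ E d  d d a a $    match d
  7  $ E    d a a $      expand E ::= B
  8  $ B    d a a $      expand B ::= d E
  9  $ E d  d a a $      match d
Stack after step 9: $ E (top = E).

E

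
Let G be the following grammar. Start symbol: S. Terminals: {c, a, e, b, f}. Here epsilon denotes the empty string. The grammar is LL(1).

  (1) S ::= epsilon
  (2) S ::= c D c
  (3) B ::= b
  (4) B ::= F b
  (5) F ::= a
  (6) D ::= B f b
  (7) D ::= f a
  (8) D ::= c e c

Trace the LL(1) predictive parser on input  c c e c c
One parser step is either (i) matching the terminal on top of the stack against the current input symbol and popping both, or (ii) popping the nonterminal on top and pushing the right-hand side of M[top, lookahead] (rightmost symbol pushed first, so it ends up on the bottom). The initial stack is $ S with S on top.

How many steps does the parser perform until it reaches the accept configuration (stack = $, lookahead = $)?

     Stack      Input        Action
  1  $ S        c c e c c $  expand S ::= c D c
  2  $ c D c    c c e c c $  match c
  3  $ c D      c e c c $    expand D ::= c e c
  4  $ c c e c  c e c c $    match c
  5  $ c c e    e c c $      match e
  6  $ c c      c c $        match c
  7  $ c        c $          match c
Accept reached after 7 steps.

7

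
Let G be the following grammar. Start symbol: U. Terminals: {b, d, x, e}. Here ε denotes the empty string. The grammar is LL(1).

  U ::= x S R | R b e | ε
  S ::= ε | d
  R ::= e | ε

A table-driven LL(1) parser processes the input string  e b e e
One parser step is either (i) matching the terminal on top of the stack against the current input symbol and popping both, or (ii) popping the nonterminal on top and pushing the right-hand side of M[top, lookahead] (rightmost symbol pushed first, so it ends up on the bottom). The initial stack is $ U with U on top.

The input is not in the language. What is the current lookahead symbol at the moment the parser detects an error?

step 1: stack=$ U  input=e b e e $  — expand U ::= R b e
step 2: stack=$ e b R  input=e b e e $  — expand R ::= e
step 3: stack=$ e b e  input=e b e e $  — match e
step 4: stack=$ e b  input=b e e $  — match b
step 5: stack=$ e  input=e e $  — match e
step 6: stack=$  input=e $  — error: stack empty but input remains

e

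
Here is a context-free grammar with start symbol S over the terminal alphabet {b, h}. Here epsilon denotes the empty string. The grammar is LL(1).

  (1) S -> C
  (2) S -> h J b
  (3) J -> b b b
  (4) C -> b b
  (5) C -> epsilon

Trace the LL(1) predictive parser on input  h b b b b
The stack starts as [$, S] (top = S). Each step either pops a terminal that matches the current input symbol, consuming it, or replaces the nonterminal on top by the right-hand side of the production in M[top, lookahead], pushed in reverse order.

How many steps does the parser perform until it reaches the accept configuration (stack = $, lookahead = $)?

     Stack      Input        Action
  1  $ S        h b b b b $  expand S -> h J b
  2  $ b J h    h b b b b $  match h
  3  $ b J      b b b b $    expand J -> b b b
  4  $ b b b b  b b b b $    match b
  5  $ b b b    b b b $      match b
  6  $ b b      b b $        match b
  7  $ b        b $          match b
Accept reached after 7 steps.

7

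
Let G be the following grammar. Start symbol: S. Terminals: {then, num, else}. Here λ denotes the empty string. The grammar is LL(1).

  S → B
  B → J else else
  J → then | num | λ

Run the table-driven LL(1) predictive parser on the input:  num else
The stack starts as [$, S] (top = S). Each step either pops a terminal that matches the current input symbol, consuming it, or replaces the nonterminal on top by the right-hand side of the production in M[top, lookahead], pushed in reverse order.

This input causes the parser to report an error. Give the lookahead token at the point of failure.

$

     Stack            Input       Action
  1  $ S              num else $  expand S → B
  2  $ B              num else $  expand B → J else else
  3  $ else else J    num else $  expand J → num
  4  $ else else num  num else $  match num
  5  $ else else      else $      match else
  6  $ else           $           error: top is terminal else but lookahead is $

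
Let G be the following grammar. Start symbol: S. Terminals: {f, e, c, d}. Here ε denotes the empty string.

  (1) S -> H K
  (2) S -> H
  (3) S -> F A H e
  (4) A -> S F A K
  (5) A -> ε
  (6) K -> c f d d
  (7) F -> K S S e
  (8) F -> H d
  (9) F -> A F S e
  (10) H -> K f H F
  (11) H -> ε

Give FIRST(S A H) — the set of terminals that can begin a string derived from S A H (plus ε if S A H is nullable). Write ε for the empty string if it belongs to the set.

FIRST(K) = {c}
FIRST(H) = {ε, c}  (via K f H F)
FIRST(S) = {ε, c, d}  (via H K, H, F A H e)
FIRST(A) = {ε, c, d}  (via S F A K)
FIRST(F) = {c, d}  (via K S S e, H d, A F S e)
FIRST(S A H): take FIRST of each symbol in turn, carrying on past any symbol whose FIRST contains ε; result {ε, c, d}.

{ε, c, d}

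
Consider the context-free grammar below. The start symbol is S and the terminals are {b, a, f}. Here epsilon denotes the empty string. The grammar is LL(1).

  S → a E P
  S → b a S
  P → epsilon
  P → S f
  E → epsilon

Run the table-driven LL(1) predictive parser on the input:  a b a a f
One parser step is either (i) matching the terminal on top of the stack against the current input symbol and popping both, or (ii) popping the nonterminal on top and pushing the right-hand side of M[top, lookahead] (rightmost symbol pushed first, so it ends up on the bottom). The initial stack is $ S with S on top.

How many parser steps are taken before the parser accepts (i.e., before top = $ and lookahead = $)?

step 1: stack=$ S  input=a b a a f $  — expand S → a E P
step 2: stack=$ P E a  input=a b a a f $  — match a
step 3: stack=$ P E  input=b a a f $  — expand E → epsilon
step 4: stack=$ P  input=b a a f $  — expand P → S f
step 5: stack=$ f S  input=b a a f $  — expand S → b a S
step 6: stack=$ f S a b  input=b a a f $  — match b
step 7: stack=$ f S a  input=a a f $  — match a
step 8: stack=$ f S  input=a f $  — expand S → a E P
step 9: stack=$ f P E a  input=a f $  — match a
step 10: stack=$ f P E  input=f $  — expand E → epsilon
step 11: stack=$ f P  input=f $  — expand P → epsilon
step 12: stack=$ f  input=f $  — match f
Accept reached after 12 steps.

12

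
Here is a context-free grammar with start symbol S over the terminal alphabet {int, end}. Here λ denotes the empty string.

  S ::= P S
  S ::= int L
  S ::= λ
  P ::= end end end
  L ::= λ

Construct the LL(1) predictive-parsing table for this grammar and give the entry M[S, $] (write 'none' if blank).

FIRST(P) = {end}
FIRST(L) = {λ}
FIRST(S) = {λ, end, int}  (via P S)
FOLLOW(S) includes $ since S is the start symbol.
FOLLOW(S): in S::=P S, the suffix after S is empty (adds nothing new). Thus FOLLOW(S) = {$}.
For S ::= P S: FIRST(P S) = {end}, so it goes in M[S, t] for t ∈ {end}.
For S ::= int L: FIRST(int L) = {int}, so it goes in M[S, t] for t ∈ {int}.
For S ::= λ: FIRST(λ) = {λ}, so it goes in M[S, t] for t ∈ {}; since λ ∈ FIRST, also for every t ∈ FOLLOW(S) = {$}.

S ::= λ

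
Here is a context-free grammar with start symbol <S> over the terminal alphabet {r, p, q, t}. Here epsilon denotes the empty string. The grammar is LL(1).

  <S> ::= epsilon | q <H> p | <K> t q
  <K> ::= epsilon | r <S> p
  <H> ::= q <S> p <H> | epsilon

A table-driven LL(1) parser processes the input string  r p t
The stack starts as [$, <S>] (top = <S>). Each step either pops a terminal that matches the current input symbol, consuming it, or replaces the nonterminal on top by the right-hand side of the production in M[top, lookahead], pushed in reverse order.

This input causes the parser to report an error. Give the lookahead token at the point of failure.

     Stack          Input    Action
  1  $ <S>          r p t $  expand <S> ::= <K> t q
  2  $ q t <K>      r p t $  expand <K> ::= r <S> p
  3  $ q t p <S> r  r p t $  match r
  4  $ q t p <S>    p t $    expand <S> ::= epsilon
  5  $ q t p        p t $    match p
  6  $ q t          t $      match t
  7  $ q            $        error: top is terminal q but lookahead is $

$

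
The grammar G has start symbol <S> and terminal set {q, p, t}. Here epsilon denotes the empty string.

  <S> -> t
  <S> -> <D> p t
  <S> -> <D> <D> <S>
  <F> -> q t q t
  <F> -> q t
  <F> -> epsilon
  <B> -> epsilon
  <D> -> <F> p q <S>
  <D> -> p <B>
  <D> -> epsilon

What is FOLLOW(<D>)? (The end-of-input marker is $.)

{p, q, t}

FIRST(<F>): from <F>->q t q t we get {q}; from <F>->q t we get {q}; from <F>->epsilon we get {epsilon}. So FIRST(<F>) = {epsilon, q}.
FIRST(<B>): from <B>->epsilon we get {epsilon}. So FIRST(<B>) = {epsilon}.
FIRST(<D>): from <D>-><F> p q <S> we get {p, q}; from <D>->p <B> we get {p}; from <D>->epsilon we get {epsilon}. So FIRST(<D>) = {epsilon, p, q}.
FIRST(<S>): from <S>->t we get {t}; from <S>-><D> p t we get {p, q}; from <S>-><D> <D> <S> we get {p, q, t}. So FIRST(<S>) = {p, q, t}.
FOLLOW(<S>) includes $ since <S> is the start symbol.
FOLLOW(<F>): in <D>-><F> p q <S>, <F> is followed by p q <S> with FIRST {p}. Thus FOLLOW(<F>) = {p}.
FOLLOW(<D>): in <S>-><D> p t, <D> is followed by p t with FIRST {p}; in <S>-><D> <D> <S> (occurrence 1), <D> is followed by <D> <S> with FIRST {p, q, t}; in <S>-><D> <D> <S> (occurrence 2), <D> is followed by <S> with FIRST {p, q, t}. Thus FOLLOW(<D>) = {p, q, t}.
FOLLOW(<S>): in <S>-><D> <D> <S>, the suffix after <S> is empty (adds nothing new); in <D>-><F> p q <S>, the suffix after <S> is empty, so FOLLOW(<S>) ⊇ FOLLOW(<D>) = {p, q, t}. Thus FOLLOW(<S>) = {$, p, q, t}.
FOLLOW(<B>): in <D>->p <B>, the suffix after <B> is empty, so FOLLOW(<B>) ⊇ FOLLOW(<D>) = {p, q, t}. Thus FOLLOW(<B>) = {p, q, t}.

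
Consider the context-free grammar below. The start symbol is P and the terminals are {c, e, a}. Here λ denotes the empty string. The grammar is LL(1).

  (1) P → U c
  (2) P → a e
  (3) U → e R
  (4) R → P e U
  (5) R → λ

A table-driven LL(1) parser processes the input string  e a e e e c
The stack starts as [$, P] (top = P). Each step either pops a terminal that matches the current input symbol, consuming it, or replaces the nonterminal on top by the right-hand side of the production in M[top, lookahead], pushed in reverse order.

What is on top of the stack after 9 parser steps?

     Stack        Input          Action
  1  $ P          e a e e e c $  expand P → U c
  2  $ c U        e a e e e c $  expand U → e R
  3  $ c R e      e a e e e c $  match e
  4  $ c R        a e e e c $    expand R → P e U
  5  $ c U e P    a e e e c $    expand P → a e
  6  $ c U e e a  a e e e c $    match a
  7  $ c U e e    e e e c $      match e
  8  $ c U e      e e c $        match e
  9  $ c U        e c $          expand U → e R
Stack after step 9: $ c R e (top = e).

e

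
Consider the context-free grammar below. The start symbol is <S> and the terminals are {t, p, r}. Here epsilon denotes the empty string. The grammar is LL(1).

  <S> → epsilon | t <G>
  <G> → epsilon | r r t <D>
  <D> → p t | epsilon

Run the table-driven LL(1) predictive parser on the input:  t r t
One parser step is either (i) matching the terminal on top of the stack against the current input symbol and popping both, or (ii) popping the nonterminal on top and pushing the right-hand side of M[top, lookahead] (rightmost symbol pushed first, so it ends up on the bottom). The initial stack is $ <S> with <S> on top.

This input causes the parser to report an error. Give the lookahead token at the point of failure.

     Stack        Input    Action
  1  $ <S>        t r t $  expand <S> → t <G>
  2  $ <G> t      t r t $  match t
  3  $ <G>        r t $    expand <G> → r r t <D>
  4  $ <D> t r r  r t $    match r
  5  $ <D> t r    t $      error: top is terminal r but lookahead is t

t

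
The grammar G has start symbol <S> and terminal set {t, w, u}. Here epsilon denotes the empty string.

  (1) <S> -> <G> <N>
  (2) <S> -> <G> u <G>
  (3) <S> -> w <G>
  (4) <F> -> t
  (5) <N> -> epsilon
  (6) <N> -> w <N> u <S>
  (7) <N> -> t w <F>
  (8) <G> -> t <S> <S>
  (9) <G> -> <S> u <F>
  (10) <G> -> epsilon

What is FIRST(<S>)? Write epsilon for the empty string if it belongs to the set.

FIRST(<F>) = {t}
FIRST(<N>) = {epsilon, t, w}
FIRST(<S>) = {epsilon, t, u, w}  (via <G> <N>, <G> u <G>)
FIRST(<G>) = {epsilon, t, u, w}  (via <S> u <F>)

{epsilon, t, u, w}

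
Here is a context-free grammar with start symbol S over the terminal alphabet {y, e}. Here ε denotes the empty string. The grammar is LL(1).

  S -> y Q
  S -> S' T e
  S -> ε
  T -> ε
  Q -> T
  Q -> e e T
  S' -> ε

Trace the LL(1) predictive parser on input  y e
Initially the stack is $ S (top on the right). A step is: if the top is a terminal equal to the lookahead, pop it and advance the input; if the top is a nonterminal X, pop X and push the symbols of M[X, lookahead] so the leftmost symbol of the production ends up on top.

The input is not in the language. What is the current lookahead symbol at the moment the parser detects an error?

step 1: stack=$ S  input=y e $  — expand S -> y Q
step 2: stack=$ Q y  input=y e $  — match y
step 3: stack=$ Q  input=e $  — expand Q -> e e T
step 4: stack=$ T e e  input=e $  — match e
step 5: stack=$ T e  input=$  — error: top is terminal e but lookahead is $

$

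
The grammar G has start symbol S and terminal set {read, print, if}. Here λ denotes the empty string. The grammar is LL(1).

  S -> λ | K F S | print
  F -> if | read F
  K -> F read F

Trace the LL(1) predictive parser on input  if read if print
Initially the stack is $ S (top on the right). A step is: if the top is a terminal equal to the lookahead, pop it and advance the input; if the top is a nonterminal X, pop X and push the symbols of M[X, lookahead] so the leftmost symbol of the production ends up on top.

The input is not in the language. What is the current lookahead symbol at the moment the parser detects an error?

step 1: stack=$ S  input=if read if print $  — expand S -> K F S
step 2: stack=$ S F K  input=if read if print $  — expand K -> F read F
step 3: stack=$ S F F read F  input=if read if print $  — expand F -> if
step 4: stack=$ S F F read if  input=if read if print $  — match if
step 5: stack=$ S F F read  input=read if print $  — match read
step 6: stack=$ S F F  input=if print $  — expand F -> if
step 7: stack=$ S F if  input=if print $  — match if
step 8: stack=$ S F  input=print $  — error: M[F, print] is empty

print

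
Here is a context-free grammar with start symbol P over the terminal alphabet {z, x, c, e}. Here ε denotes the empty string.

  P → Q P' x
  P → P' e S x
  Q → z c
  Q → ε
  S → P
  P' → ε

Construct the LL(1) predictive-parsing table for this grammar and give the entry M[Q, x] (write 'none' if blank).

Q → ε

FIRST(Q): from Q→z c we get {z}; from Q→ε we get {ε}. So FIRST(Q) = {ε, z}.
FIRST(P'): from P'→ε we get {ε}. So FIRST(P') = {ε}.
FIRST(P): from P→Q P' x we get {x, z}; from P→P' e S x we get {e}. So FIRST(P) = {e, x, z}.
FIRST(S): from S→P we get {e, x, z}. So FIRST(S) = {e, x, z}.
FOLLOW(P) includes $ since P is the start symbol.
FOLLOW(Q): in P→Q P' x, Q is followed by P' x with FIRST {x}. Thus FOLLOW(Q) = {x}.
For Q → z c: FIRST(z c) = {z}, so it goes in M[Q, t] for t ∈ {z}.
For Q → ε: FIRST(ε) = {ε}, so it goes in M[Q, t] for t ∈ {}; since ε ∈ FIRST, also for every t ∈ FOLLOW(Q) = {x}.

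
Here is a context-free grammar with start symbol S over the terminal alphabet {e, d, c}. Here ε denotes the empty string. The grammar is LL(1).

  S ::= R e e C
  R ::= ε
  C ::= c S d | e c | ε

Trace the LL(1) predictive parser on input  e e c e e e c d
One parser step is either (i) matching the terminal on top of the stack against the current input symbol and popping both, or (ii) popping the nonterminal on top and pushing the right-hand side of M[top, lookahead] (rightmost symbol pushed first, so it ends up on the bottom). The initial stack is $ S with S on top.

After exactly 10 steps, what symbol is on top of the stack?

      Stack        Input              Action
   1  $ S          e e c e e e c d $  expand S ::= R e e C
   2  $ C e e R    e e c e e e c d $  expand R ::= ε
   3  $ C e e      e e c e e e c d $  match e
   4  $ C e        e c e e e c d $    match e
   5  $ C          c e e e c d $      expand C ::= c S d
   6  $ d S c      c e e e c d $      match c
   7  $ d S        e e e c d $        expand S ::= R e e C
   8  $ d C e e R  e e e c d $        expand R ::= ε
   9  $ d C e e    e e e c d $        match e
  10  $ d C e      e e c d $          match e
Stack after step 10: $ d C (top = C).

C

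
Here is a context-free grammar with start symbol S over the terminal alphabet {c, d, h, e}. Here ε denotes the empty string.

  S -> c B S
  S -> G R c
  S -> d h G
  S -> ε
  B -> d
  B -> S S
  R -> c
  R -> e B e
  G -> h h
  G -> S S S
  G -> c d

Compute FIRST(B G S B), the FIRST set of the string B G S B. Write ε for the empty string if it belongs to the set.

{ε, c, d, e, h}

FIRST(R): from R->c we get {c}; from R->e B e we get {e}. So FIRST(R) = {c, e}.
FIRST(S): from S->c B S we get {c}; from S->G R c we get {c, d, e, h}; from S->d h G we get {d}; from S->ε we get {ε}. So FIRST(S) = {ε, c, d, e, h}.
FIRST(B): from B->d we get {d}; from B->S S we get {ε, c, d, e, h}. So FIRST(B) = {ε, c, d, e, h}.
FIRST(G): from G->h h we get {h}; from G->S S S we get {ε, c, d, e, h}; from G->c d we get {c}. So FIRST(G) = {ε, c, d, e, h}.
FIRST(B G S B): take FIRST of each symbol in turn, carrying on past any symbol whose FIRST contains ε; result {ε, c, d, e, h}.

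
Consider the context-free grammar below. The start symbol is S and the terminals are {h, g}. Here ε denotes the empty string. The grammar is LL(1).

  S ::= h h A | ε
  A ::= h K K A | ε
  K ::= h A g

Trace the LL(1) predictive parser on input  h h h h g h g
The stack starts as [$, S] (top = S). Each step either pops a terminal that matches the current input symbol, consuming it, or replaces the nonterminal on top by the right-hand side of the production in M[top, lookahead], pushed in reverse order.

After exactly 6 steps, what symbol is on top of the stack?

     Stack      Input            Action
  1  $ S        h h h h g h g $  expand S ::= h h A
  2  $ A h h    h h h h g h g $  match h
  3  $ A h      h h h g h g $    match h
  4  $ A        h h g h g $      expand A ::= h K K A
  5  $ A K K h  h h g h g $      match h
  6  $ A K K    h g h g $        expand K ::= h A g
Stack after step 6: $ A K g A h (top = h).

h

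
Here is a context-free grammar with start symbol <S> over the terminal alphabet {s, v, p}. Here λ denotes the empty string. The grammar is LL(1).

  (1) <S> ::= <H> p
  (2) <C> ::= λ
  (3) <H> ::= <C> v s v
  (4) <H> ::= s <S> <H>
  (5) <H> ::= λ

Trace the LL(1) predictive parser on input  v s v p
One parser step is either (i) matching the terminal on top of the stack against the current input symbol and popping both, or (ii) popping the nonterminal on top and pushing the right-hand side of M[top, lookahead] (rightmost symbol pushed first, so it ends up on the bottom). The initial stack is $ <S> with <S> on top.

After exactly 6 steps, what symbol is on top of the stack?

p

step 1: stack=$ <S>  input=v s v p $  — expand <S> ::= <H> p
step 2: stack=$ p <H>  input=v s v p $  — expand <H> ::= <C> v s v
step 3: stack=$ p v s v <C>  input=v s v p $  — expand <C> ::= λ
step 4: stack=$ p v s v  input=v s v p $  — match v
step 5: stack=$ p v s  input=s v p $  — match s
step 6: stack=$ p v  input=v p $  — match v
Stack after step 6: $ p (top = p).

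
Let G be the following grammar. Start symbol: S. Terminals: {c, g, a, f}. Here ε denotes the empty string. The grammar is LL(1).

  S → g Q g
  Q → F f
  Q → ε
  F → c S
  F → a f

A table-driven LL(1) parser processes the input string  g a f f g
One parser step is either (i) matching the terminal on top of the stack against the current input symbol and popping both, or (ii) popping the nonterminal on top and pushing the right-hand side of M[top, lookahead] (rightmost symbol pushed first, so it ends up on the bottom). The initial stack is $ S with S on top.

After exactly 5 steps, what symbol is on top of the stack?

     Stack      Input        Action
  1  $ S        g a f f g $  expand S → g Q g
  2  $ g Q g    g a f f g $  match g
  3  $ g Q      a f f g $    expand Q → F f
  4  $ g f F    a f f g $    expand F → a f
  5  $ g f f a  a f f g $    match a
Stack after step 5: $ g f f (top = f).

f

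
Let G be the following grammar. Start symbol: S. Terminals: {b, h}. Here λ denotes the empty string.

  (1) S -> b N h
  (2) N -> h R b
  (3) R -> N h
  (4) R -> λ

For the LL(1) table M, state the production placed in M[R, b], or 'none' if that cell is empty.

FIRST(S): from S->b N h we get {b}. So FIRST(S) = {b}.
FIRST(N): from N->h R b we get {h}. So FIRST(N) = {h}.
FIRST(R): from R->N h we get {h}; from R->λ we get {λ}. So FIRST(R) = {λ, h}.
FOLLOW(S) includes $ since S is the start symbol.
FOLLOW(R): in N->h R b, R is followed by b with FIRST {b}. Thus FOLLOW(R) = {b}.
For R -> N h: FIRST(N h) = {h}, so it goes in M[R, t] for t ∈ {h}.
For R -> λ: FIRST(λ) = {λ}, so it goes in M[R, t] for t ∈ {}; since λ ∈ FIRST, also for every t ∈ FOLLOW(R) = {b}.

R -> λ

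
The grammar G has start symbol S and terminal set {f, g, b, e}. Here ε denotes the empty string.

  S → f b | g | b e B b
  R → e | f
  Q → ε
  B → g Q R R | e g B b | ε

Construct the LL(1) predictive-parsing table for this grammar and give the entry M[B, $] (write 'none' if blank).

FIRST(S) = {b, f, g}
FIRST(R) = {e, f}
FIRST(Q) = {ε}
FIRST(B) = {ε, e, g}
FOLLOW(S) includes $ since S is the start symbol.
FOLLOW(B): in S→b e B b, B is followed by b with FIRST {b}; in B→e g B b, B is followed by b with FIRST {b}. Thus FOLLOW(B) = {b}.
For B → g Q R R: FIRST(g Q R R) = {g}, so it goes in M[B, t] for t ∈ {g}.
For B → e g B b: FIRST(e g B b) = {e}, so it goes in M[B, t] for t ∈ {e}.
For B → ε: FIRST(ε) = {ε}, so it goes in M[B, t] for t ∈ {}; since ε ∈ FIRST, also for every t ∈ FOLLOW(B) = {b}.
None of these place a production in M[B, $].

none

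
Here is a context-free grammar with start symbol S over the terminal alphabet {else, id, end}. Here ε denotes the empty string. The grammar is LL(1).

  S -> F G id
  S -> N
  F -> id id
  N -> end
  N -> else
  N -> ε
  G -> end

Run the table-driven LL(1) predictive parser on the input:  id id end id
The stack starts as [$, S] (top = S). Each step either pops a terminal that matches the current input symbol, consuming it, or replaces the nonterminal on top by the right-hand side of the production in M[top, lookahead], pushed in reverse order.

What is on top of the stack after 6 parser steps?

id

step 1: stack=$ S  input=id id end id $  — expand S -> F G id
step 2: stack=$ id G F  input=id id end id $  — expand F -> id id
step 3: stack=$ id G id id  input=id id end id $  — match id
step 4: stack=$ id G id  input=id end id $  — match id
step 5: stack=$ id G  input=end id $  — expand G -> end
step 6: stack=$ id end  input=end id $  — match end
Stack after step 6: $ id (top = id).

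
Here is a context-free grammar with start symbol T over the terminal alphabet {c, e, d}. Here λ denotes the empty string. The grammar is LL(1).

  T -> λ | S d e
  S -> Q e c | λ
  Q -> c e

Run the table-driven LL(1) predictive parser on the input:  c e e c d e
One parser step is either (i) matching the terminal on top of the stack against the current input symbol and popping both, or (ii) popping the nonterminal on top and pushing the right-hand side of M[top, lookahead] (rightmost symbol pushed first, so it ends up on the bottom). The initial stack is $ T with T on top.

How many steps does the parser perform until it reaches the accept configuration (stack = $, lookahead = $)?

     Stack          Input          Action
  1  $ T            c e e c d e $  expand T -> S d e
  2  $ e d S        c e e c d e $  expand S -> Q e c
  3  $ e d c e Q    c e e c d e $  expand Q -> c e
  4  $ e d c e e c  c e e c d e $  match c
  5  $ e d c e e    e e c d e $    match e
  6  $ e d c e      e c d e $      match e
  7  $ e d c        c d e $        match c
  8  $ e d          d e $          match d
  9  $ e            e $            match e
Accept reached after 9 steps.

9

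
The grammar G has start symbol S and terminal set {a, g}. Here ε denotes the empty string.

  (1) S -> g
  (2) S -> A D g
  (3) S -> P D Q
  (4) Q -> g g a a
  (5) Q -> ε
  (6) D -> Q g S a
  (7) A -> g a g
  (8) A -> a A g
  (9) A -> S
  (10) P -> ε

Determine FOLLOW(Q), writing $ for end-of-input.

FIRST(Q) = {ε, g}
FIRST(P) = {ε}
FIRST(D) = {g}  (via Q g S a)
FIRST(S) = {a, g}  (via A D g, P D Q)
FIRST(A) = {a, g}  (via S)
FOLLOW(S) includes $ since S is the start symbol.
FOLLOW(A): in S->A D g, A is followed by D g with FIRST {g}; in A->a A g, A is followed by g with FIRST {g}. Thus FOLLOW(A) = {g}.
FOLLOW(S): in D->Q g S a, S is followed by a with FIRST {a}; in A->S, the suffix after S is empty, so FOLLOW(S) ⊇ FOLLOW(A) = {g}. Thus FOLLOW(S) = {$, a, g}.
FOLLOW(Q): in S->P D Q, the suffix after Q is empty, so FOLLOW(Q) ⊇ FOLLOW(S) = {$, a, g}; in D->Q g S a, Q is followed by g S a with FIRST {g}. Thus FOLLOW(Q) = {$, a, g}.
FOLLOW(D): in S->A D g, D is followed by g with FIRST {g}; in S->P D Q, D is followed by Q with FIRST {ε, g}; in S->P D Q, the suffix after D is nullable, so FOLLOW(D) ⊇ FOLLOW(S) = {$, a, g}. Thus FOLLOW(D) = {$, a, g}.
FOLLOW(P): in S->P D Q, P is followed by D Q with FIRST {g}. Thus FOLLOW(P) = {g}.

{$, a, g}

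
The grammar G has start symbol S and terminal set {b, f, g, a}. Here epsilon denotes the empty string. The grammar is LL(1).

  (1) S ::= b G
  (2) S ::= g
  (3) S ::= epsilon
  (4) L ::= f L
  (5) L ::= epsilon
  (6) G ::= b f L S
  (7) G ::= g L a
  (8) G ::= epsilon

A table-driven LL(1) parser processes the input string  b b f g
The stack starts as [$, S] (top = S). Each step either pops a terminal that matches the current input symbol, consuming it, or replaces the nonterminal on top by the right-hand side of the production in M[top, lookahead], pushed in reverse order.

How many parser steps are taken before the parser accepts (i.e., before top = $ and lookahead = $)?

8

step 1: stack=$ S  input=b b f g $  — expand S ::= b G
step 2: stack=$ G b  input=b b f g $  — match b
step 3: stack=$ G  input=b f g $  — expand G ::= b f L S
step 4: stack=$ S L f b  input=b f g $  — match b
step 5: stack=$ S L f  input=f g $  — match f
step 6: stack=$ S L  input=g $  — expand L ::= epsilon
step 7: stack=$ S  input=g $  — expand S ::= g
step 8: stack=$ g  input=g $  — match g
Accept reached after 8 steps.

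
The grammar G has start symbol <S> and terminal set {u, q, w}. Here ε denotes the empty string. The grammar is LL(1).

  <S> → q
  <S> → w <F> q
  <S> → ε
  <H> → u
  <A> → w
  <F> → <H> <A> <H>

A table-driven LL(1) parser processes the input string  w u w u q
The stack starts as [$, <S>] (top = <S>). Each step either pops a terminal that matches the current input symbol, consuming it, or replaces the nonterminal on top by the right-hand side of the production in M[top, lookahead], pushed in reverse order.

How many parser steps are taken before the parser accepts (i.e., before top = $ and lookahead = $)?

10

      Stack            Input        Action
   1  $ <S>            w u w u q $  expand <S> → w <F> q
   2  $ q <F> w        w u w u q $  match w
   3  $ q <F>          u w u q $    expand <F> → <H> <A> <H>
   4  $ q <H> <A> <H>  u w u q $    expand <H> → u
   5  $ q <H> <A> u    u w u q $    match u
   6  $ q <H> <A>      w u q $      expand <A> → w
   7  $ q <H> w        w u q $      match w
   8  $ q <H>          u q $        expand <H> → u
   9  $ q u            u q $        match u
  10  $ q              q $          match q
Accept reached after 10 steps.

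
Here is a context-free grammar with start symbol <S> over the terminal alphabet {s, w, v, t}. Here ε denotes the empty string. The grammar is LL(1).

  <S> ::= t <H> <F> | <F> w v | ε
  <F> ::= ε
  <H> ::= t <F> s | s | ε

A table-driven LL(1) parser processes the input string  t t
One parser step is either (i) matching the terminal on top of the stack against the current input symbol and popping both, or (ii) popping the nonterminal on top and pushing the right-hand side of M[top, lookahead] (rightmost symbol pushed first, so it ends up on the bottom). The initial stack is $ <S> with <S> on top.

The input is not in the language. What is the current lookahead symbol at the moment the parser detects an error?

$

     Stack          Input  Action
  1  $ <S>          t t $  expand <S> ::= t <H> <F>
  2  $ <F> <H> t    t t $  match t
  3  $ <F> <H>      t $    expand <H> ::= t <F> s
  4  $ <F> s <F> t  t $    match t
  5  $ <F> s <F>    $      expand <F> ::= ε
  6  $ <F> s        $      error: top is terminal s but lookahead is $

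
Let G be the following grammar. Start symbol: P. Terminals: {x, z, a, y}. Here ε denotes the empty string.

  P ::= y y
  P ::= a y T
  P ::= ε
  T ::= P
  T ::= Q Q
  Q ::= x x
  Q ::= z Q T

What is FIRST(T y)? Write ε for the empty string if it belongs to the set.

{a, x, y, z}

FIRST(P): from P::=y y we get {y}; from P::=a y T we get {a}; from P::=ε we get {ε}. So FIRST(P) = {ε, a, y}.
FIRST(Q): from Q::=x x we get {x}; from Q::=z Q T we get {z}. So FIRST(Q) = {x, z}.
FIRST(T): from T::=P we get {ε, a, y}; from T::=Q Q we get {x, z}. So FIRST(T) = {ε, a, x, y, z}.
FIRST(T y): take FIRST of each symbol in turn, carrying on past any symbol whose FIRST contains ε; result {a, x, y, z}.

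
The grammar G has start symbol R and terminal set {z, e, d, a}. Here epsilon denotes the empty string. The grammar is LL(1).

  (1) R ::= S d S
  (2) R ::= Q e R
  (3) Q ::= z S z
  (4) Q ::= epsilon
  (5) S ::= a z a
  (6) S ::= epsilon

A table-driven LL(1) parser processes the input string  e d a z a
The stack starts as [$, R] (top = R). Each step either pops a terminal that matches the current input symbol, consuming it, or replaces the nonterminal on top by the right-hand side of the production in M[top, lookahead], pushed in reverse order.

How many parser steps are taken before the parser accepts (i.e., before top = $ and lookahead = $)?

10

      Stack    Input        Action
   1  $ R      e d a z a $  expand R ::= Q e R
   2  $ R e Q  e d a z a $  expand Q ::= epsilon
   3  $ R e    e d a z a $  match e
   4  $ R      d a z a $    expand R ::= S d S
   5  $ S d S  d a z a $    expand S ::= epsilon
   6  $ S d    d a z a $    match d
   7  $ S      a z a $      expand S ::= a z a
   8  $ a z a  a z a $      match a
   9  $ a z    z a $        match z
  10  $ a      a $          match a
Accept reached after 10 steps.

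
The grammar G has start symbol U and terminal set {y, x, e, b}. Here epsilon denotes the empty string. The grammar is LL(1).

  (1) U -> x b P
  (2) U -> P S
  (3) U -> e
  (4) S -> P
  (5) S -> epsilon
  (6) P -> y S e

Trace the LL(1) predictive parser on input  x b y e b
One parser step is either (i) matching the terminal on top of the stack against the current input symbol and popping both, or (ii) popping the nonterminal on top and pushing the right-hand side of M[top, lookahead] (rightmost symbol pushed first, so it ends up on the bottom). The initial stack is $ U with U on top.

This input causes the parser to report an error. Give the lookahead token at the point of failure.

b

     Stack    Input        Action
  1  $ U      x b y e b $  expand U -> x b P
  2  $ P b x  x b y e b $  match x
  3  $ P b    b y e b $    match b
  4  $ P      y e b $      expand P -> y S e
  5  $ e S y  y e b $      match y
  6  $ e S    e b $        expand S -> epsilon
  7  $ e      e b $        match e
  8  $        b $          error: stack empty but input remains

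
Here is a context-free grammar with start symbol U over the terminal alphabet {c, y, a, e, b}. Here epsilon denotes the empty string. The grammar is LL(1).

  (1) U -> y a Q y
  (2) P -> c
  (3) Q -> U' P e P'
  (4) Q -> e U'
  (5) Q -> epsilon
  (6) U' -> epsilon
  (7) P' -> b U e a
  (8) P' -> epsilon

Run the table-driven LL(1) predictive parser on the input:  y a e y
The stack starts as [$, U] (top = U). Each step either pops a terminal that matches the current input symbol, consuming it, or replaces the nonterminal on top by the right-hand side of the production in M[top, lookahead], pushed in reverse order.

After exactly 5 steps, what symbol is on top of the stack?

step 1: stack=$ U  input=y a e y $  — expand U -> y a Q y
step 2: stack=$ y Q a y  input=y a e y $  — match y
step 3: stack=$ y Q a  input=a e y $  — match a
step 4: stack=$ y Q  input=e y $  — expand Q -> e U'
step 5: stack=$ y U' e  input=e y $  — match e
Stack after step 5: $ y U' (top = U').

U'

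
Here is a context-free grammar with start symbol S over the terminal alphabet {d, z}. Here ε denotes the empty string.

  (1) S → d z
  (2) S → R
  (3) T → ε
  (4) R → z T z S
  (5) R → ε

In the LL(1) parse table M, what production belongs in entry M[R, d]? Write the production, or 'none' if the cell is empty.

none

FIRST(T) = {ε}
FIRST(R) = {ε, z}
FIRST(S) = {ε, d, z}  (via R)
FOLLOW(S) includes $ since S is the start symbol.
FOLLOW(S): in R→z T z S, the suffix after S is empty, so FOLLOW(S) ⊇ FOLLOW(R) = {$}. Thus FOLLOW(S) = {$}.
FOLLOW(R): in S→R, the suffix after R is empty, so FOLLOW(R) ⊇ FOLLOW(S) = {$}. Thus FOLLOW(R) = {$}.
For R → z T z S: FIRST(z T z S) = {z}, so it goes in M[R, t] for t ∈ {z}.
For R → ε: FIRST(ε) = {ε}, so it goes in M[R, t] for t ∈ {}; since ε ∈ FIRST, also for every t ∈ FOLLOW(R) = {$}.
None of these place a production in M[R, d].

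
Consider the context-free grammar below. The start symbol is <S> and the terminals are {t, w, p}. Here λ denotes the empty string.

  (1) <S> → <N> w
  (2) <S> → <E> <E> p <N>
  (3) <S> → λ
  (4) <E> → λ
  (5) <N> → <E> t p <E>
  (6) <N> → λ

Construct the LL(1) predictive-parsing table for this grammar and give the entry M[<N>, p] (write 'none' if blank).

FIRST(<E>) = {λ}
FIRST(<N>) = {λ, t}  (via <E> t p <E>)
FIRST(<S>) = {λ, p, t, w}  (via <N> w, <E> <E> p <N>)
FOLLOW(<S>) includes $ since <S> is the start symbol.
FOLLOW(<S>): <S> appears on no right-hand side. Thus FOLLOW(<S>) = {$}.
FOLLOW(<N>): in <S>→<N> w, <N> is followed by w with FIRST {w}; in <S>→<E> <E> p <N>, the suffix after <N> is empty, so FOLLOW(<N>) ⊇ FOLLOW(<S>) = {$}. Thus FOLLOW(<N>) = {$, w}.
For <N> → <E> t p <E>: FIRST(<E> t p <E>) = {t}, so it goes in M[<N>, t] for t ∈ {t}.
For <N> → λ: FIRST(λ) = {λ}, so it goes in M[<N>, t] for t ∈ {}; since λ ∈ FIRST, also for every t ∈ FOLLOW(<N>) = {$, w}.
None of these place a production in M[<N>, p].

none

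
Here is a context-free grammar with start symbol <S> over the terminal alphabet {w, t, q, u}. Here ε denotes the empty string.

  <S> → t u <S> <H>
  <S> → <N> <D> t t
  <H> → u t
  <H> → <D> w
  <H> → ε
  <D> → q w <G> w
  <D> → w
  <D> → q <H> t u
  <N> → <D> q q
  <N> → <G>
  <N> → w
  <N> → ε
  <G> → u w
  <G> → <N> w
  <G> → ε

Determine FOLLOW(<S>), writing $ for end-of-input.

{$, q, u, w}

FIRST(<D>) = {q, w}
FIRST(<H>) = {ε, q, u, w}  (via <D> w)
FIRST(<S>) = {q, t, u, w}  (via <N> <D> t t)
FIRST(<N>) = {ε, q, u, w}  (via <D> q q, <G>)
FIRST(<G>) = {ε, q, u, w}  (via <N> w)
FOLLOW(<S>) includes $ since <S> is the start symbol.
FOLLOW(<S>): in <S>→t u <S> <H>, <S> is followed by <H> with FIRST {ε, q, u, w}; in <S>→t u <S> <H>, the suffix after <S> is nullable (adds nothing new). Thus FOLLOW(<S>) = {$, q, u, w}.
FOLLOW(<H>): in <S>→t u <S> <H>, the suffix after <H> is empty, so FOLLOW(<H>) ⊇ FOLLOW(<S>) = {$, q, u, w}; in <D>→q <H> t u, <H> is followed by t u with FIRST {t}. Thus FOLLOW(<H>) = {$, q, t, u, w}.
FOLLOW(<D>): in <S>→<N> <D> t t, <D> is followed by t t with FIRST {t}; in <H>→<D> w, <D> is followed by w with FIRST {w}; in <N>→<D> q q, <D> is followed by q q with FIRST {q}. Thus FOLLOW(<D>) = {q, t, w}.
FOLLOW(<N>): in <S>→<N> <D> t t, <N> is followed by <D> t t with FIRST {q, w}; in <G>→<N> w, <N> is followed by w with FIRST {w}. Thus FOLLOW(<N>) = {q, w}.
FOLLOW(<G>): in <D>→q w <G> w, <G> is followed by w with FIRST {w}; in <N>→<G>, the suffix after <G> is empty, so FOLLOW(<G>) ⊇ FOLLOW(<N>) = {q, w}. Thus FOLLOW(<G>) = {q, w}.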